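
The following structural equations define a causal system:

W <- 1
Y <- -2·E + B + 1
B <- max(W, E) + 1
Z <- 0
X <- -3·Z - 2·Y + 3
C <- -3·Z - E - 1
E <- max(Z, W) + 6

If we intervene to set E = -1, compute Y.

5

do(E=-1) replaces the equation E <- max(Z, W) + 6 with the constant E = -1.
B = max(W, E) + 1  [with W=1, E=-1]  = 2
Y = -2·E + B + 1  [with E=-1, B=2]  = 5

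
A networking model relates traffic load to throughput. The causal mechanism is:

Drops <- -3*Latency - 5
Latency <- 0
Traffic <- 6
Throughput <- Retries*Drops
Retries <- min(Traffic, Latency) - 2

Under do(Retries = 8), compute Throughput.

Intervening sets Retries = 8 and removes its equation (Retries <- min(Traffic, Latency) - 2).
Drops = -3*Latency - 5  [with Latency=0]  = -5
Throughput = Retries*Drops  [with Retries=8, Drops=-5]  = -40

-40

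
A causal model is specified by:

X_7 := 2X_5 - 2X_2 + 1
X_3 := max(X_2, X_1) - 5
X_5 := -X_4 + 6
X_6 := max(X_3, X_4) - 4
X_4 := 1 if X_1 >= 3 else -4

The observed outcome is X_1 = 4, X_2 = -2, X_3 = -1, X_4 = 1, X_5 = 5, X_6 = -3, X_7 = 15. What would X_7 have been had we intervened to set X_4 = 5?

The intervention breaks the incoming arrows to X_4: X_4 := 1 if X_1 >= 3 else -4 no longer applies, and X_4 = 5.
X_5 = -X_4 + 6  [with X_4=5]  = 1
X_7 = 2X_5 - 2X_2 + 1  [with X_5=1, X_2=-2]  = 7

7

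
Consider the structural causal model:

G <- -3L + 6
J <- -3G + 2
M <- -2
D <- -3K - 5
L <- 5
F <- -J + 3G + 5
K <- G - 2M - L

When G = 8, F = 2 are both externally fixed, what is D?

-26

Under do(G = 8, F = 2), each intervened variable's structural equation is replaced by its fixed value.
K = G - 2M - L  [with G=8, M=-2, L=5]  = 7
D = -3K - 5  [with K=7]  = -26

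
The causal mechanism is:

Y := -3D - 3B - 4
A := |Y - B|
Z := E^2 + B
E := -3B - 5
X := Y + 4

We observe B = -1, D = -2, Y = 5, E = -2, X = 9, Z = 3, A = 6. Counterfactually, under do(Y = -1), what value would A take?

0

The intervention breaks the incoming arrows to Y: Y := -3D - 3B - 4 no longer applies, and Y = -1.
A = |Y - B|  [with Y=-1, B=-1]  = 0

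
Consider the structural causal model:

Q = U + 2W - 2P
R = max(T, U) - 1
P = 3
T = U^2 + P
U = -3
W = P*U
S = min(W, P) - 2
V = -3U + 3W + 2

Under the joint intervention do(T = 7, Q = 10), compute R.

6

The joint intervention fixes T = 7, Q = 10, removing each variable's own equation.
R = max(T, U) - 1  [with T=7, U=-3]  = 6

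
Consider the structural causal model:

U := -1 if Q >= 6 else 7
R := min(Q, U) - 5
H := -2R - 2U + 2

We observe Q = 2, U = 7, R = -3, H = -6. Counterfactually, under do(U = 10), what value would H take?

Under do(U=10), the mechanism U := -1 if Q >= 6 else 7 is discarded; U is fixed at 10.
R = min(Q, U) - 5  [with Q=2, U=10]  = -3
H = -2R - 2U + 2  [with R=-3, U=10]  = -12

-12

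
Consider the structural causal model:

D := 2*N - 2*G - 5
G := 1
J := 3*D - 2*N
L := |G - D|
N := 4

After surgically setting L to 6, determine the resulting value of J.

Intervening sets L = 6 and removes its equation (L := |G - D|).
No directed path runs from L to J, so J keeps its natural value.
D = 2*N - 2*G - 5  [with N=4, G=1]  = 1
J = 3*D - 2*N  [with D=1, N=4]  = -5

-5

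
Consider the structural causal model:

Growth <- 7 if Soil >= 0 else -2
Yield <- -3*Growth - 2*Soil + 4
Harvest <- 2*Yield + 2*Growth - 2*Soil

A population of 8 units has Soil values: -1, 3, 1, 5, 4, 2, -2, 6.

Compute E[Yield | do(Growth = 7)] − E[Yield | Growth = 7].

do(Growth=7) breaks Growth's dependence on Soil. With Growth=7 fixed, Yield across the units is -15, -23, -19, -27, -25, -21, -13, -29, mean -21.5.
E[Yield|Growth=7] averages over only the 6 units with Growth=7 (Soil = 3, 1, 5, 4, 2, 6): Yield = -23, -19, -27, -25, -21, -29, mean -24.
Difference = -21.5 − (-24) = 2.5.

2.5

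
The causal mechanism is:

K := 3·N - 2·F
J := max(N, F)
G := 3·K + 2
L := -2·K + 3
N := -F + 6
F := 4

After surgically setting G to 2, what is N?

2

Under do(G=2), the mechanism G := 3·K + 2 is discarded; G is fixed at 2.
No directed path runs from G to N, so N keeps its natural value.
N = -F + 6  [with F=4]  = 2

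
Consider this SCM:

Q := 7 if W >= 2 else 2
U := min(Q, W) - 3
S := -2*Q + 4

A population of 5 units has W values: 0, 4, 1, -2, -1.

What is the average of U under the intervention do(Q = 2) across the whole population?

-3

do(Q=2) breaks Q's dependence on W. With Q=2 fixed, U across the units is -3, -1, -2, -5, -4, mean -3.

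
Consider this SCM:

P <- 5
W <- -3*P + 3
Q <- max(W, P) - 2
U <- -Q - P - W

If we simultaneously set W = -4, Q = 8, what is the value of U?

-9

Setting W = -4, Q = 8 by intervention discards those variables' equations.
U = -Q - P - W  [with Q=8, P=5, W=-4]  = -9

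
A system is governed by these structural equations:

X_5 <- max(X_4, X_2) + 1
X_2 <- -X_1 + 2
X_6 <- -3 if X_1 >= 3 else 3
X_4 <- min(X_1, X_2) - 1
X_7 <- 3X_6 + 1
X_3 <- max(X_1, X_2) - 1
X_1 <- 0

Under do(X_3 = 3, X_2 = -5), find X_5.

Setting X_3 = 3, X_2 = -5 by intervention discards those variables' equations.
X_4 = min(X_1, X_2) - 1  [with X_1=0, X_2=-5]  = -6
X_5 = max(X_4, X_2) + 1  [with X_4=-6, X_2=-5]  = -4

-4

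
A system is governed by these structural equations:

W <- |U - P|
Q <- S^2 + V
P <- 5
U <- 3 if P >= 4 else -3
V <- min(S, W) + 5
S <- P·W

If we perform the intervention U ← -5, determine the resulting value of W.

10

The intervention breaks the incoming arrows to U: U <- 3 if P >= 4 else -3 no longer applies, and U = -5.
W = |U - P|  [with U=-5, P=5]  = 10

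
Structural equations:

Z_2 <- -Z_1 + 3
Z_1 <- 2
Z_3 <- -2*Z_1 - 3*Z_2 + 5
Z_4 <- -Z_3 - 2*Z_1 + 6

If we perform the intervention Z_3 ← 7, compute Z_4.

-5

The intervention breaks the incoming arrows to Z_3: Z_3 <- -2*Z_1 - 3*Z_2 + 5 no longer applies, and Z_3 = 7.
Z_4 = -Z_3 - 2*Z_1 + 6  [with Z_3=7, Z_1=2]  = -5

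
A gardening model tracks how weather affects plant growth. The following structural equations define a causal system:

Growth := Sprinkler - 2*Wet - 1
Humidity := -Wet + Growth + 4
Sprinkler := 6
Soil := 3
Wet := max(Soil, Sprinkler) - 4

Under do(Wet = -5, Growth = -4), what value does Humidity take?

5

Setting Wet = -5, Growth = -4 by intervention discards those variables' equations.
Humidity = -Wet + Growth + 4  [with Wet=-5, Growth=-4]  = 5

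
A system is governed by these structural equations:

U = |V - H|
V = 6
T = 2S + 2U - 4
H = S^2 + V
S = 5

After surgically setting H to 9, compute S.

5

Under do(H=9), the mechanism H = S^2 + V is discarded; H is fixed at 9.
Since S is not a descendant of the intervened variable, it is unaffected.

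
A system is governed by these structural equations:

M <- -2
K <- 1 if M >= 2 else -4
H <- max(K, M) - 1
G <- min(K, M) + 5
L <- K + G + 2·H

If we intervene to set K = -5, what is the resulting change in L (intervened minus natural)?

do(K=-5) replaces the equation K <- 1 if M >= 2 else -4 with the constant K = -5.
H = max(K, M) - 1  [with K=-5, M=-2]  = -3
G = min(K, M) + 5  [with K=-5, M=-2]  = 0
L = K + G + 2·H  [with K=-5, G=0, H=-3]  = -11
Without intervention: K = 1 if M >= 2 else -4  [with M=-2]  = -4; H = max(K, M) - 1  [with K=-4, M=-2]  = -3; G = min(K, M) + 5  [with K=-4, M=-2]  = 1; L = K + G + 2·H  [with K=-4, G=1, H=-3]  = -9.
Change = -11 − (-9) = -2.

-2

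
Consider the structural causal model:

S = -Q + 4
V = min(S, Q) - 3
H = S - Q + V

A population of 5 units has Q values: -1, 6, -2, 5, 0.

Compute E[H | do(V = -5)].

-4.2

Every unit gets V=-5 under the intervention. H values become 1, -13, 3, -11, -1; E[H|do(V=-5)] = -4.2.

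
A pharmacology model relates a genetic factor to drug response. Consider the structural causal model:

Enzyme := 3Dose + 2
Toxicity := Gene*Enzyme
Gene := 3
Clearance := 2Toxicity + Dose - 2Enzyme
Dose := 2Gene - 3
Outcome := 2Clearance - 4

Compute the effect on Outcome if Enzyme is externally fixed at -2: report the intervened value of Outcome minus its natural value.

-104

The intervention breaks the incoming arrows to Enzyme: Enzyme := 3Dose + 2 no longer applies, and Enzyme = -2.
Dose = 2Gene - 3  [with Gene=3]  = 3
Toxicity = Gene*Enzyme  [with Gene=3, Enzyme=-2]  = -6
Clearance = 2Toxicity + Dose - 2Enzyme  [with Toxicity=-6, Dose=3, Enzyme=-2]  = -5
Outcome = 2Clearance - 4  [with Clearance=-5]  = -14
Without intervention: Dose = 2Gene - 3  [with Gene=3]  = 3; Enzyme = 3Dose + 2  [with Dose=3]  = 11; Toxicity = Gene*Enzyme  [with Gene=3, Enzyme=11]  = 33; Clearance = 2Toxicity + Dose - 2Enzyme  [with Toxicity=33, Dose=3, Enzyme=11]  = 47; Outcome = 2Clearance - 4  [with Clearance=47]  = 90.
Change = -14 − 90 = -104.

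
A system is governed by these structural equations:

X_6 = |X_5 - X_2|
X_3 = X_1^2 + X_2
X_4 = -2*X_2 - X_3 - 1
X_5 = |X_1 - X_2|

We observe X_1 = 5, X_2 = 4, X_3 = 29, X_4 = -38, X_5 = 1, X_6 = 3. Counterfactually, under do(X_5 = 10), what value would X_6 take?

6

The intervention breaks the incoming arrows to X_5: X_5 = |X_1 - X_2| no longer applies, and X_5 = 10.
X_6 = |X_5 - X_2|  [with X_5=10, X_2=4]  = 6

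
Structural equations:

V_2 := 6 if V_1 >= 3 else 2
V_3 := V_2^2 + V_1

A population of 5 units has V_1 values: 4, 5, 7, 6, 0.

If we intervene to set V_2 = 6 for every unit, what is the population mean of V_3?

The intervention sets V_2=6 in all 5 units regardless of V_1. Recomputing V_3 per unit gives 40, 41, 43, 42, 36; average 40.4.

40.4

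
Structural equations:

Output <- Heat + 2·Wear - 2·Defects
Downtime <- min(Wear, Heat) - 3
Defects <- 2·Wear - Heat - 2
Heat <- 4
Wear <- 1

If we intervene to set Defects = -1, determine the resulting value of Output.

8

The intervention breaks the incoming arrows to Defects: Defects <- 2·Wear - Heat - 2 no longer applies, and Defects = -1.
Output = Heat + 2·Wear - 2·Defects  [with Heat=4, Wear=1, Defects=-1]  = 8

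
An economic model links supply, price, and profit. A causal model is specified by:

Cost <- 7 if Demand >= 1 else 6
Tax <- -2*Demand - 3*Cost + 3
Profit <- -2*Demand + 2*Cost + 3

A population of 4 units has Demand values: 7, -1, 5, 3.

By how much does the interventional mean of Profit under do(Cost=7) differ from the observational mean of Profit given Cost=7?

Every unit gets Cost=7 under the intervention. Profit values become 3, 19, 7, 11; E[Profit|do(Cost=7)] = 10.
E[Profit|Cost=7] averages over only the 3 units with Cost=7 (Demand = 7, 5, 3): Profit = 3, 7, 11, mean 7.
Difference = 10 − 7 = 3.

3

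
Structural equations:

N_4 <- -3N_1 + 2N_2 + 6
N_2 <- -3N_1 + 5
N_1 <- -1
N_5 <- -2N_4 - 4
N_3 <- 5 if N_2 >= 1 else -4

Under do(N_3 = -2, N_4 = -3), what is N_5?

Setting N_3 = -2, N_4 = -3 by intervention discards those variables' equations.
N_5 = -2N_4 - 4  [with N_4=-3]  = 2

2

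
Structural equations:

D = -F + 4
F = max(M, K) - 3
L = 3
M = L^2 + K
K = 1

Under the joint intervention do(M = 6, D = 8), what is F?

The joint intervention fixes M = 6, D = 8, removing each variable's own equation.
F = max(M, K) - 3  [with M=6, K=1]  = 3

3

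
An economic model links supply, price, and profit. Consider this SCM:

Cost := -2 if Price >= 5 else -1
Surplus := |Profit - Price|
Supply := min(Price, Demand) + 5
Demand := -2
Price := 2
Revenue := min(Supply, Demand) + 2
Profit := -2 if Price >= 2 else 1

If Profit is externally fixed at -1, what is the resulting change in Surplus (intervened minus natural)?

-1

Intervening sets Profit = -1 and removes its equation (Profit := -2 if Price >= 2 else 1).
Surplus = |Profit - Price|  [with Profit=-1, Price=2]  = 3
Without intervention: Profit = -2 if Price >= 2 else 1  [with Price=2]  = -2; Surplus = |Profit - Price|  [with Profit=-2, Price=2]  = 4.
Change = 3 − 4 = -1.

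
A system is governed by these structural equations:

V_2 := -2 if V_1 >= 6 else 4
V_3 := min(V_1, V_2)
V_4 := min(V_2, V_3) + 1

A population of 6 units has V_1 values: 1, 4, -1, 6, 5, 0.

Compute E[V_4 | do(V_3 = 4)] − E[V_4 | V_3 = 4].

Under do(V_3=4), V_3's equation is replaced by V_3=4 for every unit. Per-unit V_4: 5, 5, 5, -1, 5, 5. Mean = 4.
E[V_4|V_3=4] averages over only the 2 units with V_3=4 (V_1 = 4, 5): V_4 = 5, 5, mean 5.
Difference = 4 − 5 = -1.

-1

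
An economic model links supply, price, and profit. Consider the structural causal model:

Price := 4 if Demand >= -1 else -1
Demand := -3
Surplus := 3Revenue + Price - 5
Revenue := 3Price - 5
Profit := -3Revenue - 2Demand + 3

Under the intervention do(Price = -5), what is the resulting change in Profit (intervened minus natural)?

36

Under do(Price=-5), the mechanism Price := 4 if Demand >= -1 else -1 is discarded; Price is fixed at -5.
Revenue = 3Price - 5  [with Price=-5]  = -20
Profit = -3Revenue - 2Demand + 3  [with Revenue=-20, Demand=-3]  = 69
Without intervention: Price = 4 if Demand >= -1 else -1  [with Demand=-3]  = -1; Revenue = 3Price - 5  [with Price=-1]  = -8; Profit = -3Revenue - 2Demand + 3  [with Revenue=-8, Demand=-3]  = 33.
Change = 69 − 33 = 36.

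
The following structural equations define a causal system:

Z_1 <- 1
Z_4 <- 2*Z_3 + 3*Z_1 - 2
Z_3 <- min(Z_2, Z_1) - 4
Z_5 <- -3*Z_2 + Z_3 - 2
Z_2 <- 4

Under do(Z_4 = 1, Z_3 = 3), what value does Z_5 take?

-11

The joint intervention fixes Z_4 = 1, Z_3 = 3, removing each variable's own equation.
Z_5 = -3*Z_2 + Z_3 - 2  [with Z_2=4, Z_3=3]  = -11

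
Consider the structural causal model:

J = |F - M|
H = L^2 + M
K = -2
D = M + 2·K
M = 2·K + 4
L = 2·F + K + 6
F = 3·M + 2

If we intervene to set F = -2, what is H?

0

The intervention breaks the incoming arrows to F: F = 3·M + 2 no longer applies, and F = -2.
M = 2·K + 4  [with K=-2]  = 0
L = 2·F + K + 6  [with F=-2, K=-2]  = 0
H = L^2 + M  [with L=0, M=0]  = 0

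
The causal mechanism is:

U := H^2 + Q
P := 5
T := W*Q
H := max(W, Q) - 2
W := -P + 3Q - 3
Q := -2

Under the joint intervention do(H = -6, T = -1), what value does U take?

34

The joint intervention fixes H = -6, T = -1, removing each variable's own equation.
U = H^2 + Q  [with H=-6, Q=-2]  = 34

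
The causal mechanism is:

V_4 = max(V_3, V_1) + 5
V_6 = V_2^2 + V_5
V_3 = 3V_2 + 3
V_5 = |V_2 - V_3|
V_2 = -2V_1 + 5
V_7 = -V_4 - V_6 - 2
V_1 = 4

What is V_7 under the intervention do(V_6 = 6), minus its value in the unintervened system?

Intervening sets V_6 = 6 and removes its equation (V_6 = V_2^2 + V_5).
V_2 = -2V_1 + 5  [with V_1=4]  = -3
V_3 = 3V_2 + 3  [with V_2=-3]  = -6
V_4 = max(V_3, V_1) + 5  [with V_3=-6, V_1=4]  = 9
V_7 = -V_4 - V_6 - 2  [with V_4=9, V_6=6]  = -17
Without intervention: V_2 = -2V_1 + 5  [with V_1=4]  = -3; V_3 = 3V_2 + 3  [with V_2=-3]  = -6; V_4 = max(V_3, V_1) + 5  [with V_3=-6, V_1=4]  = 9; V_5 = |V_2 - V_3|  [with V_2=-3, V_3=-6]  = 3; V_6 = V_2^2 + V_5  [with V_2=-3, V_5=3]  = 12; V_7 = -V_4 - V_6 - 2  [with V_4=9, V_6=12]  = -23.
Change = -17 − (-23) = 6.

6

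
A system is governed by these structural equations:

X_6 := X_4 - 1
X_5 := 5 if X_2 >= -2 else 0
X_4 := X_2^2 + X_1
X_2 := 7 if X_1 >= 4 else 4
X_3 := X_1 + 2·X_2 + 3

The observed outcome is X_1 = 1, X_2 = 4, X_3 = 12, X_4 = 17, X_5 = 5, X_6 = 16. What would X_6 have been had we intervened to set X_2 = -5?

25

Under do(X_2=-5), the mechanism X_2 := 7 if X_1 >= 4 else 4 is discarded; X_2 is fixed at -5.
X_4 = X_2^2 + X_1  [with X_2=-5, X_1=1]  = 26
X_6 = X_4 - 1  [with X_4=26]  = 25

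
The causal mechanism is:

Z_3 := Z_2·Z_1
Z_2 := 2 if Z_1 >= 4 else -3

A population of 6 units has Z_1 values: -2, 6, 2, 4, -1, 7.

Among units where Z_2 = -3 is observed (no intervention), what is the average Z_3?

1

E[Z_3|Z_2=-3] averages over only the 3 units with Z_2=-3 (Z_1 = -2, 2, -1): Z_3 = 6, -6, 3, mean 1.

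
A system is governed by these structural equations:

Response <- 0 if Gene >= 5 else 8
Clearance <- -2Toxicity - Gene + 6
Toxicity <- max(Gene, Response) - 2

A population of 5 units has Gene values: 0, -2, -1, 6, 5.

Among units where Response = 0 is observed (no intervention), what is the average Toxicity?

E[Toxicity|Response=0] averages over only the 2 units with Response=0 (Gene = 6, 5): Toxicity = 4, 3, mean 3.5.

3.5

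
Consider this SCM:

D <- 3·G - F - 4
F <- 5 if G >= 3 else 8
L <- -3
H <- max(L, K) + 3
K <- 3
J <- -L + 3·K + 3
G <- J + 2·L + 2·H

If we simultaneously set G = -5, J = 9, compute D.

The joint intervention fixes G = -5, J = 9, removing each variable's own equation.
F = 5 if G >= 3 else 8  [with G=-5]  = 8
D = 3·G - F - 4  [with G=-5, F=8]  = -27

-27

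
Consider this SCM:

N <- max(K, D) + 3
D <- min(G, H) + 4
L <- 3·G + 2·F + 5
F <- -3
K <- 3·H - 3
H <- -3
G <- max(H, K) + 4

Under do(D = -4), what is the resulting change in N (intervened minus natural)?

-5

Intervening sets D = -4 and removes its equation (D <- min(G, H) + 4).
K = 3·H - 3  [with H=-3]  = -12
N = max(K, D) + 3  [with K=-12, D=-4]  = -1
Without intervention: K = 3·H - 3  [with H=-3]  = -12; G = max(H, K) + 4  [with H=-3, K=-12]  = 1; D = min(G, H) + 4  [with G=1, H=-3]  = 1; N = max(K, D) + 3  [with K=-12, D=1]  = 4.
Change = -1 − 4 = -5.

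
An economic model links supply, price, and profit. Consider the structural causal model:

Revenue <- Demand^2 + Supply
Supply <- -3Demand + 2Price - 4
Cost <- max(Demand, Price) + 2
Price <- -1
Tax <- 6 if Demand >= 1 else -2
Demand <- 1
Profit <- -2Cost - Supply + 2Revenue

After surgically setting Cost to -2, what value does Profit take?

-3

The intervention breaks the incoming arrows to Cost: Cost <- max(Demand, Price) + 2 no longer applies, and Cost = -2.
Supply = -3Demand + 2Price - 4  [with Demand=1, Price=-1]  = -9
Revenue = Demand^2 + Supply  [with Demand=1, Supply=-9]  = -8
Profit = -2Cost - Supply + 2Revenue  [with Cost=-2, Supply=-9, Revenue=-8]  = -3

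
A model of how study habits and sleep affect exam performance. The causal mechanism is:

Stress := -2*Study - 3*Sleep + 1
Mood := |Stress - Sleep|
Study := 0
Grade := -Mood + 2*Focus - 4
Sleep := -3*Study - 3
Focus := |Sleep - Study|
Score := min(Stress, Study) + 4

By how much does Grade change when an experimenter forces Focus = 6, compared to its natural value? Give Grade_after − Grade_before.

The intervention breaks the incoming arrows to Focus: Focus := |Sleep - Study| no longer applies, and Focus = 6.
Sleep = -3*Study - 3  [with Study=0]  = -3
Stress = -2*Study - 3*Sleep + 1  [with Study=0, Sleep=-3]  = 10
Mood = |Stress - Sleep|  [with Stress=10, Sleep=-3]  = 13
Grade = -Mood + 2*Focus - 4  [with Mood=13, Focus=6]  = -5
Without intervention: Sleep = -3*Study - 3  [with Study=0]  = -3; Stress = -2*Study - 3*Sleep + 1  [with Study=0, Sleep=-3]  = 10; Focus = |Sleep - Study|  [with Sleep=-3, Study=0]  = 3; Mood = |Stress - Sleep|  [with Stress=10, Sleep=-3]  = 13; Grade = -Mood + 2*Focus - 4  [with Mood=13, Focus=3]  = -11.
Change = -5 − (-11) = 6.

6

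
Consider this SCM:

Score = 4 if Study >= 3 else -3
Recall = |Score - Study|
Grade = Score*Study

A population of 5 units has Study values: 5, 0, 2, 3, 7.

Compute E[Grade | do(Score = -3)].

-10.2

do(Score=-3) breaks Score's dependence on Study. With Score=-3 fixed, Grade across the units is -15, 0, -6, -9, -21, mean -10.2.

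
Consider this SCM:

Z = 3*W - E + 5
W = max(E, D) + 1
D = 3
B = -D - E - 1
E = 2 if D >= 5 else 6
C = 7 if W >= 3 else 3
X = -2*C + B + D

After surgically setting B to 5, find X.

Intervening sets B = 5 and removes its equation (B = -D - E - 1).
E = 2 if D >= 5 else 6  [with D=3]  = 6
W = max(E, D) + 1  [with E=6, D=3]  = 7
C = 7 if W >= 3 else 3  [with W=7]  = 7
X = -2*C + B + D  [with C=7, B=5, D=3]  = -6

-6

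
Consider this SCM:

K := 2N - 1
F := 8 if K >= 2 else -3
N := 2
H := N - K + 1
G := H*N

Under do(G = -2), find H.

0

Under do(G=-2), the mechanism G := H*N is discarded; G is fixed at -2.
Since H is not a descendant of the intervened variable, it is unaffected.
K = 2N - 1  [with N=2]  = 3
H = N - K + 1  [with N=2, K=3]  = 0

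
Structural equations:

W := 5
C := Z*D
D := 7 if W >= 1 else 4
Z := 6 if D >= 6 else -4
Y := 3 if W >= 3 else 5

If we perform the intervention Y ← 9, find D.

Under do(Y=9), the mechanism Y := 3 if W >= 3 else 5 is discarded; Y is fixed at 9.
No directed path runs from Y to D, so D keeps its natural value.
D = 7 if W >= 1 else 4  [with W=5]  = 7

7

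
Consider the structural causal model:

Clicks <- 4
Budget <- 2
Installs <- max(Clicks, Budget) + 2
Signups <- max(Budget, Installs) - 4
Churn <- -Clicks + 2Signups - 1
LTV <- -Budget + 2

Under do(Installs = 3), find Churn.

do(Installs=3) replaces the equation Installs <- max(Clicks, Budget) + 2 with the constant Installs = 3.
Signups = max(Budget, Installs) - 4  [with Budget=2, Installs=3]  = -1
Churn = -Clicks + 2Signups - 1  [with Clicks=4, Signups=-1]  = -7

-7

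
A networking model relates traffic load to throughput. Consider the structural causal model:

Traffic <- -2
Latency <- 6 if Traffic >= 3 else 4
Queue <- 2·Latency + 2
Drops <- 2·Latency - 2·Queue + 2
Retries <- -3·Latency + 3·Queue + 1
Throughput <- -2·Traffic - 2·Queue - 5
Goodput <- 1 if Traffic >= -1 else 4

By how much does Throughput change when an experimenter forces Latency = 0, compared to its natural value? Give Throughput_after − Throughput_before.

Under do(Latency=0), the mechanism Latency <- 6 if Traffic >= 3 else 4 is discarded; Latency is fixed at 0.
Queue = 2·Latency + 2  [with Latency=0]  = 2
Throughput = -2·Traffic - 2·Queue - 5  [with Traffic=-2, Queue=2]  = -5
Without intervention: Latency = 6 if Traffic >= 3 else 4  [with Traffic=-2]  = 4; Queue = 2·Latency + 2  [with Latency=4]  = 10; Throughput = -2·Traffic - 2·Queue - 5  [with Traffic=-2, Queue=10]  = -21.
Change = -5 − (-21) = 16.

16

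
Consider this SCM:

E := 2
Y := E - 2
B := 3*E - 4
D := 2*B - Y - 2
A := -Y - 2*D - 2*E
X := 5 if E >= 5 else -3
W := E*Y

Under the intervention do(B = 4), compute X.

The intervention breaks the incoming arrows to B: B := 3*E - 4 no longer applies, and B = 4.
No directed path runs from B to X, so X keeps its natural value.
X = 5 if E >= 5 else -3  [with E=2]  = -3

-3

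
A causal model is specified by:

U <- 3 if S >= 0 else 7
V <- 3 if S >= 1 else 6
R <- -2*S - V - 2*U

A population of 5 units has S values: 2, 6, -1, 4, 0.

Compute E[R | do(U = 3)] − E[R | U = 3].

1.15

The intervention sets U=3 in all 5 units regardless of S. Recomputing R per unit gives -13, -21, -10, -17, -12; average -14.6.
E[R|U=3] averages over only the 4 units with U=3 (S = 2, 6, 4, 0): R = -13, -21, -17, -12, mean -15.75.
Difference = -14.6 − (-15.75) = 1.15.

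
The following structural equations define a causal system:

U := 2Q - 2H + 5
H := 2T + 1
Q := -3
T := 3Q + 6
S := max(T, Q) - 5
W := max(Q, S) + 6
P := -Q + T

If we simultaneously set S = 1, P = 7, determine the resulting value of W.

7

The joint intervention fixes S = 1, P = 7, removing each variable's own equation.
W = max(Q, S) + 6  [with Q=-3, S=1]  = 7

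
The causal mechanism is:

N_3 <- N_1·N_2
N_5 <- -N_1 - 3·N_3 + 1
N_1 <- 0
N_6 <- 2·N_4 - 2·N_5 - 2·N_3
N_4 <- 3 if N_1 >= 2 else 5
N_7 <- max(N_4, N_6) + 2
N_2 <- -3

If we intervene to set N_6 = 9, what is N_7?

Intervening sets N_6 = 9 and removes its equation (N_6 <- 2·N_4 - 2·N_5 - 2·N_3).
N_4 = 3 if N_1 >= 2 else 5  [with N_1=0]  = 5
N_7 = max(N_4, N_6) + 2  [with N_4=5, N_6=9]  = 11

11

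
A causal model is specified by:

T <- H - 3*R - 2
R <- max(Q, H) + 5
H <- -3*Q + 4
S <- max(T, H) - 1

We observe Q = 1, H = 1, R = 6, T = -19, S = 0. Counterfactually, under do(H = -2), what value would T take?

-22

Under do(H=-2), the mechanism H <- -3*Q + 4 is discarded; H is fixed at -2.
R = max(Q, H) + 5  [with Q=1, H=-2]  = 6
T = H - 3*R - 2  [with H=-2, R=6]  = -22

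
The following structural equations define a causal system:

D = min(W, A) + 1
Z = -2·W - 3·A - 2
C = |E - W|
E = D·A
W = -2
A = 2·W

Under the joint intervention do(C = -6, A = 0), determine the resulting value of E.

Setting C = -6, A = 0 by intervention discards those variables' equations.
D = min(W, A) + 1  [with W=-2, A=0]  = -1
E = D·A  [with D=-1, A=0]  = 0

0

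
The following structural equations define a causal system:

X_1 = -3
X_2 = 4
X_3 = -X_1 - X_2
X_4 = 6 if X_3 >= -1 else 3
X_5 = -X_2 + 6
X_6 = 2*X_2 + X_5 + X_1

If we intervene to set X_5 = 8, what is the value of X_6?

13

The intervention breaks the incoming arrows to X_5: X_5 = -X_2 + 6 no longer applies, and X_5 = 8.
X_6 = 2*X_2 + X_5 + X_1  [with X_2=4, X_5=8, X_1=-3]  = 13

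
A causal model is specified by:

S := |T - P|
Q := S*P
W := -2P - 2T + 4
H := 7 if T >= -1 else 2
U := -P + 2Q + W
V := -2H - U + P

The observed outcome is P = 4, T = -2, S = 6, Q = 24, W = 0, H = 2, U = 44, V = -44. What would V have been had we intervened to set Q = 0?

4

do(Q=0) replaces the equation Q := S*P with the constant Q = 0.
W = -2P - 2T + 4  [with P=4, T=-2]  = 0
H = 7 if T >= -1 else 2  [with T=-2]  = 2
U = -P + 2Q + W  [with P=4, Q=0, W=0]  = -4
V = -2H - U + P  [with H=2, U=-4, P=4]  = 4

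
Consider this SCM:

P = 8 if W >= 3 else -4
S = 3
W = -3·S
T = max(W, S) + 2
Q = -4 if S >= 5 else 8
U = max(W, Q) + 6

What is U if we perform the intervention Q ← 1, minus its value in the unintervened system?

The intervention breaks the incoming arrows to Q: Q = -4 if S >= 5 else 8 no longer applies, and Q = 1.
W = -3·S  [with S=3]  = -9
U = max(W, Q) + 6  [with W=-9, Q=1]  = 7
Without intervention: W = -3·S  [with S=3]  = -9; Q = -4 if S >= 5 else 8  [with S=3]  = 8; U = max(W, Q) + 6  [with W=-9, Q=8]  = 14.
Change = 7 − 14 = -7.

-7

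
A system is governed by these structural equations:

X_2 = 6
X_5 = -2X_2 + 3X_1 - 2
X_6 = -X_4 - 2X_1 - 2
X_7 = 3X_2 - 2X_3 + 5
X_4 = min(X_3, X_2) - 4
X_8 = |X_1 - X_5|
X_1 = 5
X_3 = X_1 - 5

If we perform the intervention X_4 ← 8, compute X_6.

Under do(X_4=8), the mechanism X_4 = min(X_3, X_2) - 4 is discarded; X_4 is fixed at 8.
X_6 = -X_4 - 2X_1 - 2  [with X_4=8, X_1=5]  = -20

-20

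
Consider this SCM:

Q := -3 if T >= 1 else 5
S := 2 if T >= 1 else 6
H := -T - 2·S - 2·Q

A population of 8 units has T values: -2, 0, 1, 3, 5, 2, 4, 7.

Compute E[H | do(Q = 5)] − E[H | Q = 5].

The intervention sets Q=5 in all 8 units regardless of T. Recomputing H per unit gives -20, -22, -15, -17, -19, -16, -18, -21; average -18.5.
Observing Q=5 restricts to units where Q's equation naturally yields 5: T ∈ {-2, 0}. In that subpopulation H = -20, -22, mean -21.
Difference = -18.5 − (-21) = 2.5.

2.5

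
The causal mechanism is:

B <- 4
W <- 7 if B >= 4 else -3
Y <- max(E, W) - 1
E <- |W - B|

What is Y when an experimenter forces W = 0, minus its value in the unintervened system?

-3

Under do(W=0), the mechanism W <- 7 if B >= 4 else -3 is discarded; W is fixed at 0.
E = |W - B|  [with W=0, B=4]  = 4
Y = max(E, W) - 1  [with E=4, W=0]  = 3
Without intervention: W = 7 if B >= 4 else -3  [with B=4]  = 7; E = |W - B|  [with W=7, B=4]  = 3; Y = max(E, W) - 1  [with E=3, W=7]  = 6.
Change = 3 − 6 = -3.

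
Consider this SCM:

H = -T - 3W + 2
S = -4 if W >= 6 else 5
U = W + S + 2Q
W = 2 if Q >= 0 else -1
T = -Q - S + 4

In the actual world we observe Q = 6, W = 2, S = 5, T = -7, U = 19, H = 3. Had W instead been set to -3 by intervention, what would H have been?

Under do(W=-3), the mechanism W = 2 if Q >= 0 else -1 is discarded; W is fixed at -3.
S = -4 if W >= 6 else 5  [with W=-3]  = 5
T = -Q - S + 4  [with Q=6, S=5]  = -7
H = -T - 3W + 2  [with T=-7, W=-3]  = 18

18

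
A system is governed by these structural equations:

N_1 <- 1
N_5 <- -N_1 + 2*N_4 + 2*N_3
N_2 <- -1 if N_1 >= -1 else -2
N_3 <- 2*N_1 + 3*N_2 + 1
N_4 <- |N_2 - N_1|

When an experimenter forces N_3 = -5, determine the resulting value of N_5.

-7

do(N_3=-5) replaces the equation N_3 <- 2*N_1 + 3*N_2 + 1 with the constant N_3 = -5.
N_2 = -1 if N_1 >= -1 else -2  [with N_1=1]  = -1
N_4 = |N_2 - N_1|  [with N_2=-1, N_1=1]  = 2
N_5 = -N_1 + 2*N_4 + 2*N_3  [with N_1=1, N_4=2, N_3=-5]  = -7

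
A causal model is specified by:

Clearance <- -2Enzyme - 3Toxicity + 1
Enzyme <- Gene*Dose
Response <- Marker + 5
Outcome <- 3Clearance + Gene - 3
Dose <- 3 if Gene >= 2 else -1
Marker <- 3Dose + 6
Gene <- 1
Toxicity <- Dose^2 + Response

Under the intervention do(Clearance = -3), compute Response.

The intervention breaks the incoming arrows to Clearance: Clearance <- -2Enzyme - 3Toxicity + 1 no longer applies, and Clearance = -3.
Response is not downstream of the intervention, so its value is determined by the original equations.
Dose = 3 if Gene >= 2 else -1  [with Gene=1]  = -1
Marker = 3Dose + 6  [with Dose=-1]  = 3
Response = Marker + 5  [with Marker=3]  = 8

8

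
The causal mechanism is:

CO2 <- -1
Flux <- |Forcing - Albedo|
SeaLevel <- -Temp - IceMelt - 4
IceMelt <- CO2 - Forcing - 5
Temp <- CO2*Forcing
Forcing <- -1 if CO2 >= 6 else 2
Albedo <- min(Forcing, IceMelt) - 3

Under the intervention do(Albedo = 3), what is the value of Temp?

-2

do(Albedo=3) replaces the equation Albedo <- min(Forcing, IceMelt) - 3 with the constant Albedo = 3.
Temp is not downstream of the intervention, so its value is determined by the original equations.
Forcing = -1 if CO2 >= 6 else 2  [with CO2=-1]  = 2
Temp = CO2*Forcing  [with CO2=-1, Forcing=2]  = -2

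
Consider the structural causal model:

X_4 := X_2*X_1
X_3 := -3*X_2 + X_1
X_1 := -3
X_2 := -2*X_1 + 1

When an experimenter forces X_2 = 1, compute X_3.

-6

The intervention breaks the incoming arrows to X_2: X_2 := -2*X_1 + 1 no longer applies, and X_2 = 1.
X_3 = -3*X_2 + X_1  [with X_2=1, X_1=-3]  = -6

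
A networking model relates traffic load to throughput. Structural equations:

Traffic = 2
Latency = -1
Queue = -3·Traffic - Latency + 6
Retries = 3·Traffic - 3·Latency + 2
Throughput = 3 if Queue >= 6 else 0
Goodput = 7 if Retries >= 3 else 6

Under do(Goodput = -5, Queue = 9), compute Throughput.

Under do(Goodput = -5, Queue = 9), each intervened variable's structural equation is replaced by its fixed value.
Throughput = 3 if Queue >= 6 else 0  [with Queue=9]  = 3

3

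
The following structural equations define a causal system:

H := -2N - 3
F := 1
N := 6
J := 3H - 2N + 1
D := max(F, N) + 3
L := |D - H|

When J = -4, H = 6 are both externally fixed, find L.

Setting J = -4, H = 6 by intervention discards those variables' equations.
D = max(F, N) + 3  [with F=1, N=6]  = 9
L = |D - H|  [with D=9, H=6]  = 3

3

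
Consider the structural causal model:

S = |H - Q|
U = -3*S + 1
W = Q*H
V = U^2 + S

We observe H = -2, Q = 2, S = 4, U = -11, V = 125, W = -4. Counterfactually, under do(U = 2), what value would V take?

8

Intervening sets U = 2 and removes its equation (U = -3*S + 1).
S = |H - Q|  [with H=-2, Q=2]  = 4
V = U^2 + S  [with U=2, S=4]  = 8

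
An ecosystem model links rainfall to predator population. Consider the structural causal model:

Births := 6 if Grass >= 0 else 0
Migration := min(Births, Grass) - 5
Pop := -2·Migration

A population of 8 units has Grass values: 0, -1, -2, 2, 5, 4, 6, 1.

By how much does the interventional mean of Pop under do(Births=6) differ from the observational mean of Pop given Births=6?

2.25

The intervention sets Births=6 in all 8 units regardless of Grass. Recomputing Pop per unit gives 10, 12, 14, 6, 0, 2, -2, 8; average 6.25.
Observing Births=6 restricts to units where Births's equation naturally yields 6: Grass ∈ {0, 2, 5, 4, 6, 1}. In that subpopulation Pop = 10, 6, 0, 2, -2, 8, mean 4.
Difference = 6.25 − 4 = 2.25.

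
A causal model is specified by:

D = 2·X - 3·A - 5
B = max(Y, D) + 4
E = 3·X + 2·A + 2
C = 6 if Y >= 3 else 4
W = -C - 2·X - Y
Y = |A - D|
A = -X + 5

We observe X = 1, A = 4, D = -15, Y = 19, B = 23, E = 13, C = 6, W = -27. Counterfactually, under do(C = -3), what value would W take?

-18

do(C=-3) replaces the equation C = 6 if Y >= 3 else 4 with the constant C = -3.
A = -X + 5  [with X=1]  = 4
D = 2·X - 3·A - 5  [with X=1, A=4]  = -15
Y = |A - D|  [with A=4, D=-15]  = 19
W = -C - 2·X - Y  [with C=-3, X=1, Y=19]  = -18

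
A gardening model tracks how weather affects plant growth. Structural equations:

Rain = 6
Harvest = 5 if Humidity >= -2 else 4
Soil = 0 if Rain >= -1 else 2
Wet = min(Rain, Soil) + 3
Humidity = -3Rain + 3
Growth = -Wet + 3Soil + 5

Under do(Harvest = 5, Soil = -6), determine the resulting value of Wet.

The joint intervention fixes Harvest = 5, Soil = -6, removing each variable's own equation.
Wet = min(Rain, Soil) + 3  [with Rain=6, Soil=-6]  = -3

-3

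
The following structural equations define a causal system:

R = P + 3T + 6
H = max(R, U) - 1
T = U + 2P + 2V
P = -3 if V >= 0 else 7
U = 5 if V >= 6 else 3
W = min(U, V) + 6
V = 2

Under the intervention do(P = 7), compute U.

The intervention breaks the incoming arrows to P: P = -3 if V >= 0 else 7 no longer applies, and P = 7.
Since U is not a descendant of the intervened variable, it is unaffected.
U = 5 if V >= 6 else 3  [with V=2]  = 3

3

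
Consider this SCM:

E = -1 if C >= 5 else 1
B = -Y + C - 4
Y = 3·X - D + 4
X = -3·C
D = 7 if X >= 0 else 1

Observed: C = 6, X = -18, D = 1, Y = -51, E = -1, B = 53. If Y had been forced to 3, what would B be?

Under do(Y=3), the mechanism Y = 3·X - D + 4 is discarded; Y is fixed at 3.
B = -Y + C - 4  [with Y=3, C=6]  = -1

-1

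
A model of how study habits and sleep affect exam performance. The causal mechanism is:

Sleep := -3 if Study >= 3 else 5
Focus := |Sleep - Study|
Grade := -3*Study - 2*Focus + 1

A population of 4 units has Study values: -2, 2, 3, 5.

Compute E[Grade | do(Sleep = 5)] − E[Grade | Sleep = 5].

do(Sleep=5) breaks Sleep's dependence on Study. With Sleep=5 fixed, Grade across the units is -7, -11, -12, -14, mean -11.
E[Grade|Sleep=5] averages over only the 2 units with Sleep=5 (Study = -2, 2): Grade = -7, -11, mean -9.
Difference = -11 − (-9) = -2.

-2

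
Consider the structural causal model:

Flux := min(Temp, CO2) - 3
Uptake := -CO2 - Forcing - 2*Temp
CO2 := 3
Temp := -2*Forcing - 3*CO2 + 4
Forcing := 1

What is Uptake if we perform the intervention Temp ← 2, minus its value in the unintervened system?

do(Temp=2) replaces the equation Temp := -2*Forcing - 3*CO2 + 4 with the constant Temp = 2.
Uptake = -CO2 - Forcing - 2*Temp  [with CO2=3, Forcing=1, Temp=2]  = -8
Without intervention: Temp = -2*Forcing - 3*CO2 + 4  [with Forcing=1, CO2=3]  = -7; Uptake = -CO2 - Forcing - 2*Temp  [with CO2=3, Forcing=1, Temp=-7]  = 10.
Change = -8 − 10 = -18.

-18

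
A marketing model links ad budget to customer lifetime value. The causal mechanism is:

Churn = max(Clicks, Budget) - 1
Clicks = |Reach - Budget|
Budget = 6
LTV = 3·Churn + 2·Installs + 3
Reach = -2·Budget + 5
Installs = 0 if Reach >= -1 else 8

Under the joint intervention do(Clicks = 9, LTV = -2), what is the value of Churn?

8

The joint intervention fixes Clicks = 9, LTV = -2, removing each variable's own equation.
Churn = max(Clicks, Budget) - 1  [with Clicks=9, Budget=6]  = 8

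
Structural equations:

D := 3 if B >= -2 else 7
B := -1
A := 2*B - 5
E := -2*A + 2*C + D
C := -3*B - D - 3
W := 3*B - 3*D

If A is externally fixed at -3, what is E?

3

The intervention breaks the incoming arrows to A: A := 2*B - 5 no longer applies, and A = -3.
D = 3 if B >= -2 else 7  [with B=-1]  = 3
C = -3*B - D - 3  [with B=-1, D=3]  = -3
E = -2*A + 2*C + D  [with A=-3, C=-3, D=3]  = 3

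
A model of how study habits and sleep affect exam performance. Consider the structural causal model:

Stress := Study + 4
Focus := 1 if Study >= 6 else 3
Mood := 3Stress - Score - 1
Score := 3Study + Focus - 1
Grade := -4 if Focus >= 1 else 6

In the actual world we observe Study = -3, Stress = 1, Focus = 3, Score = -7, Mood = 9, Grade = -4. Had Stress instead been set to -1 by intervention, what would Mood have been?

do(Stress=-1) replaces the equation Stress := Study + 4 with the constant Stress = -1.
Focus = 1 if Study >= 6 else 3  [with Study=-3]  = 3
Score = 3Study + Focus - 1  [with Study=-3, Focus=3]  = -7
Mood = 3Stress - Score - 1  [with Stress=-1, Score=-7]  = 3

3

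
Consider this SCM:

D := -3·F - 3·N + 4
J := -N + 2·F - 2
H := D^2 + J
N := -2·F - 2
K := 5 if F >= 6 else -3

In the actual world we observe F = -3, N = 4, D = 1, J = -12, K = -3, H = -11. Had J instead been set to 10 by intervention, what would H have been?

11

Under do(J=10), the mechanism J := -N + 2·F - 2 is discarded; J is fixed at 10.
N = -2·F - 2  [with F=-3]  = 4
D = -3·F - 3·N + 4  [with F=-3, N=4]  = 1
H = D^2 + J  [with D=1, J=10]  = 11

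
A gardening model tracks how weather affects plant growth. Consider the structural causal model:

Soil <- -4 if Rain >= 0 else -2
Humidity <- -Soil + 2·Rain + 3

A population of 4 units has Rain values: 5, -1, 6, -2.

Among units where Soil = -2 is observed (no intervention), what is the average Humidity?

Conditioning on Soil=-2 selects the 2 unit(s) with Rain ∈ {-1, -2}. Their Humidity values: 3, 1. Mean = 2.

2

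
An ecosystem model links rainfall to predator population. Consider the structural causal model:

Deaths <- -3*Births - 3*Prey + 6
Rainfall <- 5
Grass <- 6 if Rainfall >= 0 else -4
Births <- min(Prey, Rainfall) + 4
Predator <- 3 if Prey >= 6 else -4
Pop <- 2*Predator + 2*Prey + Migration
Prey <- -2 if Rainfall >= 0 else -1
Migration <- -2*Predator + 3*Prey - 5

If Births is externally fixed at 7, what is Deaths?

-9

The intervention breaks the incoming arrows to Births: Births <- min(Prey, Rainfall) + 4 no longer applies, and Births = 7.
Prey = -2 if Rainfall >= 0 else -1  [with Rainfall=5]  = -2
Deaths = -3*Births - 3*Prey + 6  [with Births=7, Prey=-2]  = -9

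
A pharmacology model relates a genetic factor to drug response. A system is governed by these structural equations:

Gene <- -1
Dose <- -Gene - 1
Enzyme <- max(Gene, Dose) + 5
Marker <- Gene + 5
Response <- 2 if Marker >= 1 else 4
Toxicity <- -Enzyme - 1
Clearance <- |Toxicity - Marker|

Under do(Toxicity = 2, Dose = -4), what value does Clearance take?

2

Setting Toxicity = 2, Dose = -4 by intervention discards those variables' equations.
Marker = Gene + 5  [with Gene=-1]  = 4
Clearance = |Toxicity - Marker|  [with Toxicity=2, Marker=4]  = 2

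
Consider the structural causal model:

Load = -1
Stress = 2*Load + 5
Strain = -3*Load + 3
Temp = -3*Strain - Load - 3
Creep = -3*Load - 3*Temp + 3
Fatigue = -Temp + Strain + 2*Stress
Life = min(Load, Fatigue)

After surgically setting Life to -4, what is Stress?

Under do(Life=-4), the mechanism Life = min(Load, Fatigue) is discarded; Life is fixed at -4.
Stress is not downstream of the intervention, so its value is determined by the original equations.
Stress = 2*Load + 5  [with Load=-1]  = 3

3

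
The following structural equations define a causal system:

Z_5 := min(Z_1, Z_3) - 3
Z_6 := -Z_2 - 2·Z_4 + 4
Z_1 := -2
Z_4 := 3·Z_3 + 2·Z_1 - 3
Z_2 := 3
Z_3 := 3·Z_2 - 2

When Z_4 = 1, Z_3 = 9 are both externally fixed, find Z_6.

The joint intervention fixes Z_4 = 1, Z_3 = 9, removing each variable's own equation.
Z_6 = -Z_2 - 2·Z_4 + 4  [with Z_2=3, Z_4=1]  = -1

-1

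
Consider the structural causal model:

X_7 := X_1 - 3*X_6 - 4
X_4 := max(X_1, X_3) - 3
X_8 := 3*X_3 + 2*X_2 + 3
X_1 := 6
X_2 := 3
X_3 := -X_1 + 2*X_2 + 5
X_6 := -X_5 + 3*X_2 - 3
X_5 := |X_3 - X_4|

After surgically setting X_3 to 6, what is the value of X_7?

The intervention breaks the incoming arrows to X_3: X_3 := -X_1 + 2*X_2 + 5 no longer applies, and X_3 = 6.
X_4 = max(X_1, X_3) - 3  [with X_1=6, X_3=6]  = 3
X_5 = |X_3 - X_4|  [with X_3=6, X_4=3]  = 3
X_6 = -X_5 + 3*X_2 - 3  [with X_5=3, X_2=3]  = 3
X_7 = X_1 - 3*X_6 - 4  [with X_1=6, X_6=3]  = -7

-7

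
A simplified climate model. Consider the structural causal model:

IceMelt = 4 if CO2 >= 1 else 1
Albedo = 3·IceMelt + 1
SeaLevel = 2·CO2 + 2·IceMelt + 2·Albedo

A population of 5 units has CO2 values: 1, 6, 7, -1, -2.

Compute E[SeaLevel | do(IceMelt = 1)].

Under do(IceMelt=1), IceMelt's equation is replaced by IceMelt=1 for every unit. Per-unit SeaLevel: 12, 22, 24, 8, 6. Mean = 14.4.

14.4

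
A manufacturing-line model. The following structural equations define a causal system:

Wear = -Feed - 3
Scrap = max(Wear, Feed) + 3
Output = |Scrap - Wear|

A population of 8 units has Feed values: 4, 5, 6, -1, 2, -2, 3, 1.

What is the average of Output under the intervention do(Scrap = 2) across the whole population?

7.25

Every unit gets Scrap=2 under the intervention. Output values become 9, 10, 11, 4, 7, 3, 8, 6; E[Output|do(Scrap=2)] = 7.25.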